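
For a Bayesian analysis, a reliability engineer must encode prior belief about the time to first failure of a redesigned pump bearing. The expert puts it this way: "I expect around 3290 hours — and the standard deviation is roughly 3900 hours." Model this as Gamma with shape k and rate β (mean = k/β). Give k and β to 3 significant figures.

k ≈ 0.712, β ≈ 0.000216

For Gamma(k, rate β): mean = k/β, variance = k/β², so CV = 1/√k.
CV = SD/mean = 3900/3290 = 1.185, hence k = 1/CV² = 0.712.
Then β = k/mean = 0.712/3290 = 0.000216.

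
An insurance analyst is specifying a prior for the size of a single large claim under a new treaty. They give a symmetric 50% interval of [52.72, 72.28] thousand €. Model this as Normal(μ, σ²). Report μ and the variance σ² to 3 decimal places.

A symmetric 50% interval runs μ ± z·σ with z = 0.6745.
Half-width = 9.78, so σ = 9.78/0.6745 = 14.4998 and σ² = 210.246.
μ is the interval midpoint, 62.500.

μ = 62.500, σ² = 210.246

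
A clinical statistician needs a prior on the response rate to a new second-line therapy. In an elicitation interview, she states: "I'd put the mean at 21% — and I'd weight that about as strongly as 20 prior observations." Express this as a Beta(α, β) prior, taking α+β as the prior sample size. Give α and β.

Under the effective-sample-size interpretation, Beta(α, β) has prior mean α/(α+β) and prior sample size α+β.
So α+β = 20 and α/(α+β) = 0.21, giving α = 0.21·20 = 4.2 and β = 20 − 4.2 = 15.8.

α = 4.2, β = 15.8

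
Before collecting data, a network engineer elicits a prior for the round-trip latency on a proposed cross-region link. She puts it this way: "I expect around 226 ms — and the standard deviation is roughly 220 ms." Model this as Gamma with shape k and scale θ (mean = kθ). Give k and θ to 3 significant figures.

k ≈ 1.06, θ ≈ 214

For Gamma(k, scale θ): mean = kθ, variance = kθ², so CV = 1/√k.
CV = SD/mean = 220/226 = 0.9735, hence k = 1/CV² = 1.06.
Then θ = mean/k = 226/1.06 = 214.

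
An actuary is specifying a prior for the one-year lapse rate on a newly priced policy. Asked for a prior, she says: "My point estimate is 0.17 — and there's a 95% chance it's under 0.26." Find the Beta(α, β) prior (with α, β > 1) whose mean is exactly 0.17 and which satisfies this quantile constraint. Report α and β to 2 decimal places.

α ≈ 9.15, β ≈ 44.67

With mean 0.17 fixed, write α = 0.17s, β = 0.83s where s = α+β.
Need P(θ < 0.26) = 0.95 under Beta(0.17s, 0.83s). Normal approximation: (q−m)/√(m(1−m)/s) ≈ z_{0.95} = 1.64, so s ≈ 0.17·0.83·(1.64)²/(0.26−0.17)² = 47.1.
At s = 47.1: P(θ<0.26) ≈ 0.939. Adjusting to match 0.95 gives s ≈ 53.82.
So α = 0.17·53.82 ≈ 9.15, β = 0.83·53.82 ≈ 44.67.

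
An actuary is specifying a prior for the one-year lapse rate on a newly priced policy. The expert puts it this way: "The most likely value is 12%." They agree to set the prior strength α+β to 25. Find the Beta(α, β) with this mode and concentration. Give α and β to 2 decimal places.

For α,β > 1 the Beta mode is (α−1)/(α+β−2). With α+β = 25, the mode is (α−1)/23.
Set (α−1)/23 = 0.12 → α = 1 + 0.12·23 = 3.76.
β = 25 − α = 21.24.

α = 3.76, β = 21.24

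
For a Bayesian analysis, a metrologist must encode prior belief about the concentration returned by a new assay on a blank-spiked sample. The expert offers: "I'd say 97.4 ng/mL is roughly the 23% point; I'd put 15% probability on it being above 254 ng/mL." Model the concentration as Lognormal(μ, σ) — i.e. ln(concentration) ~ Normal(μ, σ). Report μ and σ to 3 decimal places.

If T ~ Lognormal(μ,σ) then ln T ~ Normal(μ,σ), so the p-quantile of ln T is μ + z_p·σ.
ln(97.4) = 4.579 and ln(254) = 5.537; z_{0.23} = -0.7388, z_{0.85} = 1.036.
σ = (5.537 − 4.579)/(1.036 − (-0.7388)) = 0.540.
μ = 4.579 − (-0.7388)·0.540 = 4.978.

μ ≈ 4.978, σ ≈ 0.540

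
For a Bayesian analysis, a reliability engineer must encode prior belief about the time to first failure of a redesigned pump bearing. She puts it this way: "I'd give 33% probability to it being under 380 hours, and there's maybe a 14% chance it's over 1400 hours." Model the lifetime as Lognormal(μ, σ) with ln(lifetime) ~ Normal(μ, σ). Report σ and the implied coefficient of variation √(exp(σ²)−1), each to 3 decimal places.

σ ≈ 0.858, CV ≈ 1.043

If T ~ Lognormal(μ,σ) then ln T ~ Normal(μ,σ), so the p-quantile of ln T is μ + z_p·σ.
ln(380) = 5.94 and ln(1400) = 7.244; z_{0.33} = -0.4399, z_{0.86} = 1.08.
σ = (7.244 − 5.94)/(1.08 − (-0.4399)) = 0.858.
μ = 5.94 − (-0.4399)·0.858 = 6.318.
CV = √(exp(σ²)−1) = √(exp(0.7358)−1) = 1.043.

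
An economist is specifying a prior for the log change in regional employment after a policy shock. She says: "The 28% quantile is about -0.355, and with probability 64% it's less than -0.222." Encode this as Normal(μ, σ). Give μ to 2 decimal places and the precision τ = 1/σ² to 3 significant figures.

μ = -0.27, τ = 50.1

For Normal(μ,σ), the p-quantile is μ + z_p·σ. Here z_{0.28} = -0.5828, z_{0.64} = 0.3585.
So -0.355 = μ − 0.5828σ and -0.222 = μ + 0.3585σ.
Subtracting: σ = (-0.222 − -0.355)/(0.3585 − (-0.5828)) = 0.14.
Then μ = -0.355 − (-0.5828)·0.14 = -0.27.
Precision τ = 1/σ² = 1/0.1413² = 50.1.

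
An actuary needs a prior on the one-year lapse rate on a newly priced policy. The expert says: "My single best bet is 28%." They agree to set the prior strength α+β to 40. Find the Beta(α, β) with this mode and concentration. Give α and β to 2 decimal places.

α = 11.64, β = 28.36

For α,β > 1 the Beta mode is (α−1)/(α+β−2). With α+β = 40, the mode is (α−1)/38.
Set (α−1)/38 = 0.28 → α = 1 + 0.28·38 = 11.64.
β = 40 − α = 28.36.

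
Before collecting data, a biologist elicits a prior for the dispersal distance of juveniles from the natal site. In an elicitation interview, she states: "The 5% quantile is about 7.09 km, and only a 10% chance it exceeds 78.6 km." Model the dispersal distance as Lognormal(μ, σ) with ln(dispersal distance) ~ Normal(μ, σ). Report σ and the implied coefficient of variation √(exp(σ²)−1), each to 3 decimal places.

σ ≈ 0.822, CV ≈ 0.983

If T ~ Lognormal(μ,σ) then ln T ~ Normal(μ,σ), so the p-quantile of ln T is μ + z_p·σ.
ln(7.09) = 1.959 and ln(78.6) = 4.364; z_{0.05} = -1.645, z_{0.9} = 1.282.
σ = (4.364 − 1.959)/(1.282 − (-1.645)) = 0.822.
μ = 1.959 − (-1.645)·0.822 = 3.311.
CV = √(exp(σ²)−1) = √(exp(0.6758)−1) = 0.983.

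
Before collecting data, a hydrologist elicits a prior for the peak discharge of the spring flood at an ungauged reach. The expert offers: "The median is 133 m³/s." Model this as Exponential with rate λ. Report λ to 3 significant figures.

λ ≈ 0.00521

Exponential median = ln 2 / λ, so λ = ln 2 / 133.0 = 0.00521.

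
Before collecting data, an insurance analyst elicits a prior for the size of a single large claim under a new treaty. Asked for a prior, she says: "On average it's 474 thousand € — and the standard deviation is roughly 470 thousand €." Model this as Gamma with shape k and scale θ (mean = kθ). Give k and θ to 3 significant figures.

For Gamma(k, scale θ): mean = kθ, variance = kθ², so CV = 1/√k.
CV = SD/mean = 470/474 = 0.9916, hence k = 1/CV² = 1.02.
Then θ = mean/k = 474/1.02 = 466.

k ≈ 1.02, θ ≈ 466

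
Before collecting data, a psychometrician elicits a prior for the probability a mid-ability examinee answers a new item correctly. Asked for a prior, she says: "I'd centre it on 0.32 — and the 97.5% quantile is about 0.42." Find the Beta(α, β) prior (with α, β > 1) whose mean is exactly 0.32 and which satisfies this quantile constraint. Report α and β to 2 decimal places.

α ≈ 28.43, β ≈ 60.42

With mean 0.32 fixed, write α = 0.32s, β = 0.68s where s = α+β.
Need P(θ < 0.42) = 0.975 under Beta(0.32s, 0.68s). Normal approximation: (q−m)/√(m(1−m)/s) ≈ z_{0.975} = 1.96, so s ≈ 0.32·0.68·(1.96)²/(0.42−0.32)² = 83.6.
At s = 83.6: P(θ<0.42) ≈ 0.971. Adjusting to match 0.975 gives s ≈ 88.85.
So α = 0.32·88.85 ≈ 28.43, β = 0.68·88.85 ≈ 60.42.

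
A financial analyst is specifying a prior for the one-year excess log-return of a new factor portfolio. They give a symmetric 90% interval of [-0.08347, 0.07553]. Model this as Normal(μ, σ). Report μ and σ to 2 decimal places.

A symmetric 90% interval runs μ ± z·σ with z = 1.645.
Half-width = 0.0795, so σ = 0.0795/1.645 = 0.05.
μ is the interval midpoint, -0.00.

μ = -0.00, σ = 0.05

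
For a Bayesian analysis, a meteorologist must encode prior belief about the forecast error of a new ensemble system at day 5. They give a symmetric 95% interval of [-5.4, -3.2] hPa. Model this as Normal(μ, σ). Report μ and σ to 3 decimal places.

A symmetric 95% interval runs μ ± z·σ with z = 1.96.
Half-width = 1.1, so σ = 1.1/1.96 = 0.561.
μ is the interval midpoint, -4.300.

μ = -4.300, σ = 0.561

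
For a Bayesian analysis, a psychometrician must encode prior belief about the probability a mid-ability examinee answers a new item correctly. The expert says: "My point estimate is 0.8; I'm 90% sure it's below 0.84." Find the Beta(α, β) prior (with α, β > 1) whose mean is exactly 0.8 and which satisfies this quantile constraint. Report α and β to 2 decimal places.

With mean 0.8 fixed, write α = 0.8s, β = 0.2s where s = α+β.
Need P(θ < 0.84) = 0.9 under Beta(0.8s, 0.2s). Normal approximation: (q−m)/√(m(1−m)/s) ≈ z_{0.9} = 1.28, so s ≈ 0.8·0.2·(1.28)²/(0.84−0.8)² = 164.2.
At s = 164.2: P(θ<0.84) ≈ 0.906. Adjusting to match 0.9 gives s ≈ 156.65.
So α = 0.8·156.65 ≈ 125.32, β = 0.2·156.65 ≈ 31.33.

α ≈ 125.32, β ≈ 31.33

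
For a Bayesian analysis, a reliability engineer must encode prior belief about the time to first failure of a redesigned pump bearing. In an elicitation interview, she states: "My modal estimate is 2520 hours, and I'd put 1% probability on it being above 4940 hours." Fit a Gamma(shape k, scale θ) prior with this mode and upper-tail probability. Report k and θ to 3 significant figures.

k ≈ 11.9, θ ≈ 232

Gamma(k,θ) with k>1 has mode (k−1)θ, so θ = 2520/(k−1).
Need P(X < 4940) = 0.99 with θ tied to k this way. Start at k = 2, θ = 2520: P(X<4940) ≈ 0.583.
Too low — raise k to concentrate. Iterating converges to k ≈ 11.9.
Then θ = 2520/(11.9−1) ≈ 232.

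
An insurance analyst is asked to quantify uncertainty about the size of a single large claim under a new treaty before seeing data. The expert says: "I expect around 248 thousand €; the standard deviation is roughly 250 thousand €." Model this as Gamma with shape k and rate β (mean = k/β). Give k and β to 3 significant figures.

k ≈ 0.984, β ≈ 0.00397

For Gamma(k, rate β): mean = k/β, variance = k/β², so CV = 1/√k.
CV = SD/mean = 250/248 = 1.008, hence k = 1/CV² = 0.984.
Then β = k/mean = 0.984/248 = 0.00397.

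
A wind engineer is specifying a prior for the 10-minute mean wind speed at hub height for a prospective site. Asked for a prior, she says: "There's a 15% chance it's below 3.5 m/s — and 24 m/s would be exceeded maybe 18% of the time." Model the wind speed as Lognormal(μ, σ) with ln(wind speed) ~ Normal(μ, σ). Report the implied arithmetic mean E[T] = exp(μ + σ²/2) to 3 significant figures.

E[T] ≈ 15.8 m/s

If T ~ Lognormal(μ,σ) then ln T ~ Normal(μ,σ), so the p-quantile of ln T is μ + z_p·σ.
ln(3.5) = 1.253 and ln(24) = 3.178; z_{0.15} = -1.036, z_{0.82} = 0.9154.
σ = (3.178 − 1.253)/(0.9154 − (-1.036)) = 0.986.
μ = 1.253 − (-1.036)·0.986 = 2.275.
E[T] = exp(μ + σ²/2) = exp(2.275 + 0.4865) = 15.8 m/s.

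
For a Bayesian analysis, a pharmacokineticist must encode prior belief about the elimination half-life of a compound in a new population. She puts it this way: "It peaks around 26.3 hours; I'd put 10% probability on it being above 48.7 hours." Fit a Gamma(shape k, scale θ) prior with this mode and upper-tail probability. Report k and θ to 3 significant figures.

k ≈ 6.03, θ ≈ 5.23

Gamma(k,θ) with k>1 has mode (k−1)θ, so θ = 26.3/(k−1).
Need P(X < 48.7) = 0.9 with θ tied to k this way. Start at k = 2, θ = 26.3: P(X<48.7) ≈ 0.552.
Too low — raise k to concentrate. Iterating converges to k ≈ 6.03.
Then θ = 26.3/(6.03−1) ≈ 5.23.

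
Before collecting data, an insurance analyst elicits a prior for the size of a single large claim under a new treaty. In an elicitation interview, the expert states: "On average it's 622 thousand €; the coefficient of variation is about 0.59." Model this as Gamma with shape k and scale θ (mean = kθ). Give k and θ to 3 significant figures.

k ≈ 2.87, θ ≈ 217

For Gamma(k, scale θ): mean = kθ, variance = kθ², so CV = 1/√k.
CV = 0.59, hence k = 1/CV² = 2.87.
Then θ = mean/k = 622/2.87 = 217.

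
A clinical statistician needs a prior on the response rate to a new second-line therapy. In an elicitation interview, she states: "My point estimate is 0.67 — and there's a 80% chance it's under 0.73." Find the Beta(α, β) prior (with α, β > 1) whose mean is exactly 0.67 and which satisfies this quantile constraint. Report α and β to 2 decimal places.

With mean 0.67 fixed, write α = 0.67s, β = 0.33s where s = α+β.
Need P(θ < 0.73) = 0.8 under Beta(0.67s, 0.33s). Normal approximation: (q−m)/√(m(1−m)/s) ≈ z_{0.8} = 0.842, so s ≈ 0.67·0.33·(0.842)²/(0.73−0.67)² = 43.5.
At s = 43.5: P(θ<0.73) ≈ 0.797. Adjusting to match 0.8 gives s ≈ 44.52.
So α = 0.67·44.52 ≈ 29.83, β = 0.33·44.52 ≈ 14.69.

α ≈ 29.83, β ≈ 14.69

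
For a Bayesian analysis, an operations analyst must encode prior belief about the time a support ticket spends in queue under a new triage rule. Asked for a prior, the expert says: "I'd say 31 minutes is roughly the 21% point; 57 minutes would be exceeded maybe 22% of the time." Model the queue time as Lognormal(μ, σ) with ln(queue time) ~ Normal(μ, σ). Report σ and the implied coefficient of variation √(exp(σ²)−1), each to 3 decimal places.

If T ~ Lognormal(μ,σ) then ln T ~ Normal(μ,σ), so the p-quantile of ln T is μ + z_p·σ.
ln(31) = 3.434 and ln(57) = 4.043; z_{0.21} = -0.8064, z_{0.78} = 0.7722.
σ = (4.043 − 3.434)/(0.7722 − (-0.8064)) = 0.386.
μ = 3.434 − (-0.8064)·0.386 = 3.745.
CV = √(exp(σ²)−1) = √(exp(0.1489)−1) = 0.401.

σ ≈ 0.386, CV ≈ 0.401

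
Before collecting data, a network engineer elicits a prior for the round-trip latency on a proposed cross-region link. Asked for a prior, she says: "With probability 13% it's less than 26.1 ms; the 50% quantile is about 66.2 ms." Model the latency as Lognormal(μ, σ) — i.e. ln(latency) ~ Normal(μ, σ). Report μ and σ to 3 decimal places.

If T ~ Lognormal(μ,σ) then ln T ~ Normal(μ,σ), so the p-quantile of ln T is μ + z_p·σ.
ln(26.1) = 3.262 and ln(66.2) = 4.193; z_{0.13} = -1.126, z_{0.5} = 0.
σ = (4.193 − 3.262)/(0 − (-1.126)) = 0.826.
μ = 3.262 − (-1.126)·0.826 = 4.193.

μ ≈ 4.193, σ ≈ 0.826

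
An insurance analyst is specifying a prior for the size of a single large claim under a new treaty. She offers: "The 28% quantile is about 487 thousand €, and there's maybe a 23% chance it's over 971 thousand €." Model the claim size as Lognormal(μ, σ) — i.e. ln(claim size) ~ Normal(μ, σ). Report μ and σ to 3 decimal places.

If T ~ Lognormal(μ,σ) then ln T ~ Normal(μ,σ), so the p-quantile of ln T is μ + z_p·σ.
ln(487) = 6.188 and ln(971) = 6.878; z_{0.28} = -0.5828, z_{0.77} = 0.7388.
σ = (6.878 − 6.188)/(0.7388 − (-0.5828)) = 0.522.
μ = 6.188 − (-0.5828)·0.522 = 6.493.

μ ≈ 6.493, σ ≈ 0.522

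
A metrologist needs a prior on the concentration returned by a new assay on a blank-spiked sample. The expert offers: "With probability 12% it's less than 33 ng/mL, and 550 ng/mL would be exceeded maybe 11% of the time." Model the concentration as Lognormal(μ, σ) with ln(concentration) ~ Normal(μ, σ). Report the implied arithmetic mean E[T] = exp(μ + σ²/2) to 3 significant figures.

If T ~ Lognormal(μ,σ) then ln T ~ Normal(μ,σ), so the p-quantile of ln T is μ + z_p·σ.
ln(33) = 3.497 and ln(550) = 6.31; z_{0.12} = -1.175, z_{0.89} = 1.227.
σ = (6.31 − 3.497)/(1.227 − (-1.175)) = 1.172.
μ = 3.497 − (-1.175)·1.172 = 4.873.
E[T] = exp(μ + σ²/2) = exp(4.873 + 0.6862) = 260 ng/mL.

E[T] ≈ 260 ng/mL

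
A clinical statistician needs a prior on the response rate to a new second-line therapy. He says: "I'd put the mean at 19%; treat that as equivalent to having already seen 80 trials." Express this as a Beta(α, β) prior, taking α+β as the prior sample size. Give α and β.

α = 15.2, β = 64.8

Under the effective-sample-size interpretation, Beta(α, β) has prior mean α/(α+β) and prior sample size α+β.
So α+β = 80 and α/(α+β) = 0.19, giving α = 0.19·80 = 15.2 and β = 80 − 15.2 = 64.8.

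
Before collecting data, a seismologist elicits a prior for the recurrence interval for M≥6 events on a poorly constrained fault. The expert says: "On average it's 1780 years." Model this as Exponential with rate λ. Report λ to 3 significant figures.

λ ≈ 0.000562

Exponential mean = 1/λ, so λ = 1/1780.0 = 0.000562.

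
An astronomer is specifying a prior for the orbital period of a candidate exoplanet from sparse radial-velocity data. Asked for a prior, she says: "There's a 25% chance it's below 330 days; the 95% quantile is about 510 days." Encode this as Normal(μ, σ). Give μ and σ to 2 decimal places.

μ = 382.35, σ = 77.61

The p-quantile of Normal(μ,σ) is μ + z_p·σ, with z_{0.25} = -0.6745 and z_{0.95} = 1.645.
Eliminate σ: μ = (z₂·x₁ − z₁·x₂)/(z₂ − z₁) = (1.645·330 − (-0.6745)·510)/2.319 = 382.35.
Then σ = (x₂ − x₁)/(z₂ − z₁) = (510 − 330)/2.319 = 77.61.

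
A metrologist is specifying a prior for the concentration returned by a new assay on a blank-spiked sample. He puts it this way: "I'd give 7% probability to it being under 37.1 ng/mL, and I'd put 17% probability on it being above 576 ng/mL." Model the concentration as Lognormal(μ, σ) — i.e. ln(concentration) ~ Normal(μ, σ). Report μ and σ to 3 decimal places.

If T ~ Lognormal(μ,σ) then ln T ~ Normal(μ,σ), so the p-quantile of ln T is μ + z_p·σ.
ln(37.1) = 3.614 and ln(576) = 6.356; z_{0.07} = -1.476, z_{0.83} = 0.9542.
σ = (6.356 − 3.614)/(0.9542 − (-1.476)) = 1.129.
μ = 3.614 − (-1.476)·1.129 = 5.279.

μ ≈ 5.279, σ ≈ 1.129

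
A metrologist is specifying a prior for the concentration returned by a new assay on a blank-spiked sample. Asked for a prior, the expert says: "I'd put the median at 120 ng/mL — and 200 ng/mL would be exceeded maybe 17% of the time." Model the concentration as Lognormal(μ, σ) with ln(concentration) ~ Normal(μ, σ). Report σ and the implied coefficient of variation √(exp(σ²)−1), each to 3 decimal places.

σ ≈ 0.535, CV ≈ 0.576

If T ~ Lognormal(μ,σ) then ln T ~ Normal(μ,σ), so the p-quantile of ln T is μ + z_p·σ.
ln(120) = 4.787 and ln(200) = 5.298; z_{0.5} = 0, z_{0.83} = 0.9542.
σ = (5.298 − 4.787)/(0.9542 − (0)) = 0.535.
μ = 4.787 − (0)·0.535 = 4.787.
CV = √(exp(σ²)−1) = √(exp(0.2866)−1) = 0.576.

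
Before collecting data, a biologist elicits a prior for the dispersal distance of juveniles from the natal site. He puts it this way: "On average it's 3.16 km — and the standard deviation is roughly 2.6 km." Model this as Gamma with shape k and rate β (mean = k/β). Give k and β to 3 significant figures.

For Gamma(k, rate β): mean = k/β, variance = k/β², so CV = 1/√k.
CV = SD/mean = 2.6/3.16 = 0.8228, hence k = 1/CV² = 1.48.
Then β = k/mean = 1.48/3.16 = 0.467.

k ≈ 1.48, β ≈ 0.467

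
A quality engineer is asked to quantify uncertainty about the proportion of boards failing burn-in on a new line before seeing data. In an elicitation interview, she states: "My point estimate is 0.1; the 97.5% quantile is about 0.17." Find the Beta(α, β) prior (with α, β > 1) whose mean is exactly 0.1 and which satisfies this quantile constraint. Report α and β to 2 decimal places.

With mean 0.1 fixed, write α = 0.1s, β = 0.9s where s = α+β.
Need P(θ < 0.17) = 0.975 under Beta(0.1s, 0.9s). Normal approximation: (q−m)/√(m(1−m)/s) ≈ z_{0.975} = 1.96, so s ≈ 0.1·0.9·(1.96)²/(0.17−0.1)² = 70.6.
At s = 70.6: P(θ<0.17) ≈ 0.961. Adjusting to match 0.975 gives s ≈ 88.72.
So α = 0.1·88.72 ≈ 8.87, β = 0.9·88.72 ≈ 79.85.

α ≈ 8.87, β ≈ 79.85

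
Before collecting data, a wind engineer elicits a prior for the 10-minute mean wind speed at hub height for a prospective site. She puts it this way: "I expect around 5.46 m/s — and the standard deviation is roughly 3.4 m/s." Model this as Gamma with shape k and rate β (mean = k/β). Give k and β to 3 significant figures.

For Gamma(k, rate β): mean = k/β, variance = k/β², so CV = 1/√k.
CV = SD/mean = 3.4/5.46 = 0.6227, hence k = 1/CV² = 2.58.
Then β = k/mean = 2.58/5.46 = 0.472.

k ≈ 2.58, β ≈ 0.472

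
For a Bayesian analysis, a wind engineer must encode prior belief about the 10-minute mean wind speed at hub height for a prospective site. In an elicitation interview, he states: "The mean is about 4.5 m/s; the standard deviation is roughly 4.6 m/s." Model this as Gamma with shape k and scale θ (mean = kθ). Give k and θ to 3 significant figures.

k ≈ 0.957, θ ≈ 4.7

For Gamma(k, scale θ): mean = kθ, variance = kθ², so CV = 1/√k.
CV = SD/mean = 4.6/4.5 = 1.022, hence k = 1/CV² = 0.957.
Then θ = mean/k = 4.5/0.957 = 4.7.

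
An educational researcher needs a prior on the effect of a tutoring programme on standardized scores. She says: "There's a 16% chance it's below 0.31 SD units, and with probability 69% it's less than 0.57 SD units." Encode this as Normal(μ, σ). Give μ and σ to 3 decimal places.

μ = 0.483, σ = 0.174

The p-quantile of Normal(μ,σ) is μ + z_p·σ, with z_{0.16} = -0.9945 and z_{0.69} = 0.4959.
Eliminate σ: μ = (z₂·x₁ − z₁·x₂)/(z₂ − z₁) = (0.4959·0.31 − (-0.9945)·0.57)/1.49 = 0.483.
Then σ = (x₂ − x₁)/(z₂ − z₁) = (0.57 − 0.31)/1.49 = 0.174.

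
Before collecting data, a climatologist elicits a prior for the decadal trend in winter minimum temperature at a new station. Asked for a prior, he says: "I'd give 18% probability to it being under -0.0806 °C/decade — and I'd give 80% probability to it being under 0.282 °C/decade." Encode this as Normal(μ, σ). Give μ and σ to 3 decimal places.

μ = 0.108, σ = 0.206

The p-quantile of Normal(μ,σ) is μ + z_p·σ, with z_{0.18} = -0.9154 and z_{0.8} = 0.8416.
Eliminate σ: μ = (z₂·x₁ − z₁·x₂)/(z₂ − z₁) = (0.8416·-0.0806 − (-0.9154)·0.282)/1.757 = 0.108.
Then σ = (x₂ − x₁)/(z₂ − z₁) = (0.282 − -0.0806)/1.757 = 0.206.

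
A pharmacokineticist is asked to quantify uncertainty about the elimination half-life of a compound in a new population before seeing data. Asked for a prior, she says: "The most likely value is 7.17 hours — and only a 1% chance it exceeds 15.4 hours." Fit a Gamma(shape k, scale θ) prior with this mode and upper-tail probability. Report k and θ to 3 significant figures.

Gamma(k,θ) with k>1 has mode (k−1)θ, so θ = 7.17/(k−1).
Need P(X < 15.4) = 0.99 with θ tied to k this way. Start at k = 2, θ = 7.17: P(X<15.4) ≈ 0.633.
Too low — raise k to concentrate. Iterating converges to k ≈ 9.29.
Then θ = 7.17/(9.29−1) ≈ 0.865.

k ≈ 9.29, θ ≈ 0.865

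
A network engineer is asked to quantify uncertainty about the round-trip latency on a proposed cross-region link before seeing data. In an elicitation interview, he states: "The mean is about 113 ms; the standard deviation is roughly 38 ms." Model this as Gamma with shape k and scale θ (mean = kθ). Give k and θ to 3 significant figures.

For Gamma(k, scale θ): mean = kθ, variance = kθ², so CV = 1/√k.
CV = SD/mean = 38/113 = 0.3363, hence k = 1/CV² = 8.84.
Then θ = mean/k = 113/8.84 = 12.8.

k ≈ 8.84, θ ≈ 12.8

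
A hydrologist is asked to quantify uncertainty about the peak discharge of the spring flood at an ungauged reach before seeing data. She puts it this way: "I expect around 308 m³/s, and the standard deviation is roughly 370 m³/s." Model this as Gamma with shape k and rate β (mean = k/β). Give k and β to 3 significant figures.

k ≈ 0.693, β ≈ 0.00225

For Gamma(k, rate β): mean = k/β, variance = k/β², so CV = 1/√k.
CV = SD/mean = 370/308 = 1.201, hence k = 1/CV² = 0.693.
Then β = k/mean = 0.693/308 = 0.00225.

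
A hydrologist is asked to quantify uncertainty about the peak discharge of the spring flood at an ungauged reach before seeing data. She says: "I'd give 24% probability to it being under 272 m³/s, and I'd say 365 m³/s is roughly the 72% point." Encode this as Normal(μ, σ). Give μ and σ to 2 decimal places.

μ = 322.95, σ = 72.14

The p-quantile of Normal(μ,σ) is μ + z_p·σ, with z_{0.24} = -0.7063 and z_{0.72} = 0.5828.
Eliminate σ: μ = (z₂·x₁ − z₁·x₂)/(z₂ − z₁) = (0.5828·272 − (-0.7063)·365)/1.289 = 322.95.
Then σ = (x₂ − x₁)/(z₂ − z₁) = (365 − 272)/1.289 = 72.14.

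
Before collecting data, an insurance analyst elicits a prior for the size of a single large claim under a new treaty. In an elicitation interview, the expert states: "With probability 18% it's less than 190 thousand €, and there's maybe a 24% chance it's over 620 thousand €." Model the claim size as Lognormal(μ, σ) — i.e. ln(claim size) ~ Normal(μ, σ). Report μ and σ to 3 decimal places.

If T ~ Lognormal(μ,σ) then ln T ~ Normal(μ,σ), so the p-quantile of ln T is μ + z_p·σ.
ln(190) = 5.247 and ln(620) = 6.43; z_{0.18} = -0.9154, z_{0.76} = 0.7063.
σ = (6.43 − 5.247)/(0.7063 − (-0.9154)) = 0.729.
μ = 5.247 − (-0.9154)·0.729 = 5.915.

μ ≈ 5.915, σ ≈ 0.729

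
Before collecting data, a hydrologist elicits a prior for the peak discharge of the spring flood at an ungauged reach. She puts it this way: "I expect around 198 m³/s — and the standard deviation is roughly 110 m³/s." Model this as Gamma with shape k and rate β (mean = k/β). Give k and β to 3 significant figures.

For Gamma(k, rate β): mean = k/β, variance = k/β², so CV = 1/√k.
CV = SD/mean = 110/198 = 0.5556, hence k = 1/CV² = 3.24.
Then β = k/mean = 3.24/198 = 0.0164.

k ≈ 3.24, β ≈ 0.0164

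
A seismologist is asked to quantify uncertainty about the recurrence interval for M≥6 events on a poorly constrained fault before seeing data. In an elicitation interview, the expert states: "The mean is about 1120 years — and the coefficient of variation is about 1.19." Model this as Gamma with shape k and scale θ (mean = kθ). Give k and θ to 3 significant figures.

k ≈ 0.706, θ ≈ 1590

For Gamma(k, scale θ): mean = kθ, variance = kθ², so CV = 1/√k.
CV = 1.19, hence k = 1/CV² = 0.706.
Then θ = mean/k = 1120/0.706 = 1590.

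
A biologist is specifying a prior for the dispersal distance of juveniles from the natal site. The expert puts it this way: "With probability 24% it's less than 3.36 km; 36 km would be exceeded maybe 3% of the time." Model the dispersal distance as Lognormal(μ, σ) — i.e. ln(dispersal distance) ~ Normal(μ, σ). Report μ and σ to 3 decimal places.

μ ≈ 1.859, σ ≈ 0.917

If T ~ Lognormal(μ,σ) then ln T ~ Normal(μ,σ), so the p-quantile of ln T is μ + z_p·σ.
ln(3.36) = 1.212 and ln(36) = 3.584; z_{0.24} = -0.7063, z_{0.97} = 1.881.
σ = (3.584 − 1.212)/(1.881 − (-0.7063)) = 0.917.
μ = 1.212 − (-0.7063)·0.917 = 1.859.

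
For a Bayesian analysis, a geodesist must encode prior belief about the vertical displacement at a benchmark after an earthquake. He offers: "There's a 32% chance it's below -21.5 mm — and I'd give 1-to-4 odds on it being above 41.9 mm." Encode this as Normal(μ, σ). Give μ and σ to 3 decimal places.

For Normal(μ,σ), the p-quantile is μ + z_p·σ. Here z_{0.32} = -0.4677, z_{0.8} = 0.8416.
So -21.5 = μ − 0.4677σ and 41.9 = μ + 0.8416σ.
Subtracting: σ = (41.9 − -21.5)/(0.8416 − (-0.4677)) = 48.422.
Then μ = -21.5 − (-0.4677)·48.422 = 1.147.

μ = 1.147, σ = 48.422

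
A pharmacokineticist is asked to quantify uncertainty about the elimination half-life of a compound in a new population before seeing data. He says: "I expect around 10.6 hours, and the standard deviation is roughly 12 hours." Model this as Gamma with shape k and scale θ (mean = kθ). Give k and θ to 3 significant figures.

For Gamma(k, scale θ): mean = kθ, variance = kθ², so CV = 1/√k.
CV = SD/mean = 12/10.6 = 1.132, hence k = 1/CV² = 0.78.
Then θ = mean/k = 10.6/0.78 = 13.6.

k ≈ 0.78, θ ≈ 13.6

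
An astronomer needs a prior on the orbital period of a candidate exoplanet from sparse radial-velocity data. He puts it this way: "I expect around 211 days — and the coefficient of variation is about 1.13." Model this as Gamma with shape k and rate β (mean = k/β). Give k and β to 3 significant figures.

k ≈ 0.783, β ≈ 0.00371

For Gamma(k, rate β): mean = k/β, variance = k/β², so CV = 1/√k.
CV = 1.13, hence k = 1/CV² = 0.783.
Then β = k/mean = 0.783/211 = 0.00371.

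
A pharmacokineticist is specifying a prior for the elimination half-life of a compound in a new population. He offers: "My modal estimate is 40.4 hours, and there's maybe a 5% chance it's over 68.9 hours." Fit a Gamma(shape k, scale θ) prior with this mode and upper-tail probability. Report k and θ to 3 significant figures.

Gamma(k,θ) with k>1 has mode (k−1)θ, so θ = 40.4/(k−1).
Need P(X < 68.9) = 0.95 with θ tied to k this way. Start at k = 2, θ = 40.4: P(X<68.9) ≈ 0.508.
Too low — raise k to concentrate. Iterating converges to k ≈ 10.8.
Then θ = 40.4/(10.8−1) ≈ 4.12.

k ≈ 10.8, θ ≈ 4.12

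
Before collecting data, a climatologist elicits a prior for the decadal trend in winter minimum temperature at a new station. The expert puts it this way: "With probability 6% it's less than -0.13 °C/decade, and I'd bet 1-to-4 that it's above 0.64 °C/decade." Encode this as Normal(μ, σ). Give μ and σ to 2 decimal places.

μ = 0.37, σ = 0.32

The p-quantile of Normal(μ,σ) is μ + z_p·σ, with z_{0.06} = -1.555 and z_{0.8} = 0.8416.
Eliminate σ: μ = (z₂·x₁ − z₁·x₂)/(z₂ − z₁) = (0.8416·-0.13 − (-1.555)·0.64)/2.396 = 0.37.
Then σ = (x₂ − x₁)/(z₂ − z₁) = (0.64 − -0.13)/2.396 = 0.32.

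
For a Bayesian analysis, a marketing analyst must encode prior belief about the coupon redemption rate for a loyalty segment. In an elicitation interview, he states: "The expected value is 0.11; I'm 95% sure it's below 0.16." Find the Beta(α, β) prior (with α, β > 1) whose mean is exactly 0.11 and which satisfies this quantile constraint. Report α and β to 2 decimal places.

With mean 0.11 fixed, write α = 0.11s, β = 0.89s where s = α+β.
Need P(θ < 0.16) = 0.95 under Beta(0.11s, 0.89s). Normal approximation: (q−m)/√(m(1−m)/s) ≈ z_{0.95} = 1.64, so s ≈ 0.11·0.89·(1.64)²/(0.16−0.11)² = 105.9.
At s = 105.9: P(θ<0.16) ≈ 0.939. Adjusting to match 0.95 gives s ≈ 121.04.
So α = 0.11·121.04 ≈ 13.31, β = 0.89·121.04 ≈ 107.72.

α ≈ 13.31, β ≈ 107.72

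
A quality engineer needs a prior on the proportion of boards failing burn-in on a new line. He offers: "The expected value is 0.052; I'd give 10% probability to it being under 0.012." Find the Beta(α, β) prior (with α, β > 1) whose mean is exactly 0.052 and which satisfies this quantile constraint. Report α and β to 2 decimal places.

With mean 0.052 fixed, write α = 0.052s, β = 0.948s where s = α+β.
Need P(θ < 0.012) = 0.1 under Beta(0.052s, 0.948s). Normal approximation: (q−m)/√(m(1−m)/s) ≈ z_{0.1} = -1.28, so s ≈ 0.052·0.948·(-1.28)²/(0.012−0.052)² = 50.6.
At s = 50.6: P(θ<0.012) ≈ 0.042. Adjusting to match 0.1 gives s ≈ 32.32.
So α = 0.052·32.32 ≈ 1.68, β = 0.948·32.32 ≈ 30.64.

α ≈ 1.68, β ≈ 30.64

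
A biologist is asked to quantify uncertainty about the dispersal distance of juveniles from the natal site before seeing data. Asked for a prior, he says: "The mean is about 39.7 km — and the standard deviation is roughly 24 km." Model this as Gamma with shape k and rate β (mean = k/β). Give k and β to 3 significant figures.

k ≈ 2.74, β ≈ 0.0689

For Gamma(k, rate β): mean = k/β, variance = k/β², so CV = 1/√k.
CV = SD/mean = 24/39.7 = 0.6045, hence k = 1/CV² = 2.74.
Then β = k/mean = 2.74/39.7 = 0.0689.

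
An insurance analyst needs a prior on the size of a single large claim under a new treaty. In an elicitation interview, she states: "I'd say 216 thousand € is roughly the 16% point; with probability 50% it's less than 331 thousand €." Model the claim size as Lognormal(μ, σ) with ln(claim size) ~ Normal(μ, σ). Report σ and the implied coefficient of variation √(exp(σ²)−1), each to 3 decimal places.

If T ~ Lognormal(μ,σ) then ln T ~ Normal(μ,σ), so the p-quantile of ln T is μ + z_p·σ.
ln(216) = 5.375 and ln(331) = 5.802; z_{0.16} = -0.9945, z_{0.5} = 0.
σ = (5.802 − 5.375)/(0 − (-0.9945)) = 0.429.
μ = 5.375 − (-0.9945)·0.429 = 5.802.
CV = √(exp(σ²)−1) = √(exp(0.1842)−1) = 0.450.

σ ≈ 0.429, CV ≈ 0.450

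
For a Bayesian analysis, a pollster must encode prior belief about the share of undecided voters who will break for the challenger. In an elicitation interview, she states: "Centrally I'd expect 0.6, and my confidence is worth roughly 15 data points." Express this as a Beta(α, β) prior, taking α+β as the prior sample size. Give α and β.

α = 9, β = 6

Under the effective-sample-size interpretation, Beta(α, β) has prior mean α/(α+β) and prior sample size α+β.
So α+β = 15 and α/(α+β) = 0.6, giving α = 0.6·15 = 9 and β = 15 − 9 = 6.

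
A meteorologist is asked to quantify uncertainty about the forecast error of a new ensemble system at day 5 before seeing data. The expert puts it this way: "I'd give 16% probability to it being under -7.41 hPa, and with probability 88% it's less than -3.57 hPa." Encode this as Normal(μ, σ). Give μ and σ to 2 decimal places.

For Normal(μ,σ), the p-quantile is μ + z_p·σ. Here z_{0.16} = -0.9945, z_{0.88} = 1.175.
So -7.41 = μ − 0.9945σ and -3.57 = μ + 1.175σ.
Subtracting: σ = (-3.57 − -7.41)/(1.175 − (-0.9945)) = 1.77.
Then μ = -7.41 − (-0.9945)·1.77 = -5.65.

μ = -5.65, σ = 1.77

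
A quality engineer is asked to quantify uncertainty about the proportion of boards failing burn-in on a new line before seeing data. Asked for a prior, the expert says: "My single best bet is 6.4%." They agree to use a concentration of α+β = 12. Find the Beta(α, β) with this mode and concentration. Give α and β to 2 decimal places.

α = 1.64, β = 10.36

For α,β > 1 the Beta mode is (α−1)/(α+β−2). With α+β = 12, the mode is (α−1)/10.
Set (α−1)/10 = 0.064 → α = 1 + 0.064·10 = 1.64.
β = 12 − α = 10.36.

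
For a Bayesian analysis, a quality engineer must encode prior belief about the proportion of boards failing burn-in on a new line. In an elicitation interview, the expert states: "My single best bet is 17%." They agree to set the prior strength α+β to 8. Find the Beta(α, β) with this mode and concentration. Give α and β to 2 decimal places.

For α,β > 1 the Beta mode is (α−1)/(α+β−2). With α+β = 8, the mode is (α−1)/6.
Set (α−1)/6 = 0.17 → α = 1 + 0.17·6 = 2.02.
β = 8 − α = 5.98.

α = 2.02, β = 5.98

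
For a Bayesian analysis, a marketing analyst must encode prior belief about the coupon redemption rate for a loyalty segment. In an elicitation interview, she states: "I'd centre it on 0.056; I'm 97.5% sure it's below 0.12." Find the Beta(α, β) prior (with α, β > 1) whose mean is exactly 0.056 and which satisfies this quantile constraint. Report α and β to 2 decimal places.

With mean 0.056 fixed, write α = 0.056s, β = 0.944s where s = α+β.
Need P(θ < 0.12) = 0.975 under Beta(0.056s, 0.944s). Normal approximation: (q−m)/√(m(1−m)/s) ≈ z_{0.975} = 1.96, so s ≈ 0.056·0.944·(1.96)²/(0.12−0.056)² = 49.6.
At s = 49.6: P(θ<0.12) ≈ 0.955. Adjusting to match 0.975 gives s ≈ 70.40.
So α = 0.056·70.40 ≈ 3.94, β = 0.944·70.40 ≈ 66.46.

α ≈ 3.94, β ≈ 66.46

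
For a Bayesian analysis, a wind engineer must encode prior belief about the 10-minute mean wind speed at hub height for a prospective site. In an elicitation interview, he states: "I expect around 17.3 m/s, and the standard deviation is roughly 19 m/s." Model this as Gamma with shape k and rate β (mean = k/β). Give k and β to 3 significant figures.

k ≈ 0.829, β ≈ 0.0479

For Gamma(k, rate β): mean = k/β, variance = k/β², so CV = 1/√k.
CV = SD/mean = 19/17.3 = 1.098, hence k = 1/CV² = 0.829.
Then β = k/mean = 0.829/17.3 = 0.0479.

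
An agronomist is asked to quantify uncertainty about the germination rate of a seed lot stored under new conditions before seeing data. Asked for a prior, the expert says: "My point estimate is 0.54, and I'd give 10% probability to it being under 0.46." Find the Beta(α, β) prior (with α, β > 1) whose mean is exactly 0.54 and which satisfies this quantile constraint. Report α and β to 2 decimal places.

α ≈ 34.48, β ≈ 29.37

With mean 0.54 fixed, write α = 0.54s, β = 0.46s where s = α+β.
Need P(θ < 0.46) = 0.1 under Beta(0.54s, 0.46s). Normal approximation: (q−m)/√(m(1−m)/s) ≈ z_{0.1} = -1.28, so s ≈ 0.54·0.46·(-1.28)²/(0.46−0.54)² = 63.7.
At s = 63.7: P(θ<0.46) ≈ 0.100. Adjusting to match 0.1 gives s ≈ 63.85.
So α = 0.54·63.85 ≈ 34.48, β = 0.46·63.85 ≈ 29.37.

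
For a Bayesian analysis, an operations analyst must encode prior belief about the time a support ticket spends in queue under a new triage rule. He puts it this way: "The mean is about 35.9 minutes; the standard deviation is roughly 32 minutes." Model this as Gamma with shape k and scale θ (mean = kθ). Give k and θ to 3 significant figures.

For Gamma(k, scale θ): mean = kθ, variance = kθ², so CV = 1/√k.
CV = SD/mean = 32/35.9 = 0.8914, hence k = 1/CV² = 1.26.
Then θ = mean/k = 35.9/1.26 = 28.5.

k ≈ 1.26, θ ≈ 28.5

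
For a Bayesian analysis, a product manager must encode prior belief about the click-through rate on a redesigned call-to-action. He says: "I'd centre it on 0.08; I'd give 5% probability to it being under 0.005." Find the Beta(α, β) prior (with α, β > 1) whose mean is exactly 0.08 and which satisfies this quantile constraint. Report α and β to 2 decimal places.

α ≈ 1.05, β ≈ 12.08

With mean 0.08 fixed, write α = 0.08s, β = 0.92s where s = α+β.
Need P(θ < 0.005) = 0.05 under Beta(0.08s, 0.92s). Normal approximation: (q−m)/√(m(1−m)/s) ≈ z_{0.05} = -1.64, so s ≈ 0.08·0.92·(-1.64)²/(0.005−0.08)² = 35.4.
At s = 35.4: P(θ<0.005) ≈ 0.001. Adjusting to match 0.05 gives s ≈ 13.13.
So α = 0.08·13.13 ≈ 1.05, β = 0.92·13.13 ≈ 12.08.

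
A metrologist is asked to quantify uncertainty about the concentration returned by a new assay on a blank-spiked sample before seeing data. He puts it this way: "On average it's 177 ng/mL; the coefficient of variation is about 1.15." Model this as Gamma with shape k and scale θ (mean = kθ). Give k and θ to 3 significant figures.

k ≈ 0.756, θ ≈ 234

For Gamma(k, scale θ): mean = kθ, variance = kθ², so CV = 1/√k.
CV = 1.15, hence k = 1/CV² = 0.756.
Then θ = mean/k = 177/0.756 = 234.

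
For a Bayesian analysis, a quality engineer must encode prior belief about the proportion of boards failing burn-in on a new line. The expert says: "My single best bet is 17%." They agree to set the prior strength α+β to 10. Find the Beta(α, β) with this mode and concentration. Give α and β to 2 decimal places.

α = 2.36, β = 7.64

For α,β > 1 the Beta mode is (α−1)/(α+β−2). With α+β = 10, the mode is (α−1)/8.
Set (α−1)/8 = 0.17 → α = 1 + 0.17·8 = 2.36.
β = 10 − α = 7.64.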